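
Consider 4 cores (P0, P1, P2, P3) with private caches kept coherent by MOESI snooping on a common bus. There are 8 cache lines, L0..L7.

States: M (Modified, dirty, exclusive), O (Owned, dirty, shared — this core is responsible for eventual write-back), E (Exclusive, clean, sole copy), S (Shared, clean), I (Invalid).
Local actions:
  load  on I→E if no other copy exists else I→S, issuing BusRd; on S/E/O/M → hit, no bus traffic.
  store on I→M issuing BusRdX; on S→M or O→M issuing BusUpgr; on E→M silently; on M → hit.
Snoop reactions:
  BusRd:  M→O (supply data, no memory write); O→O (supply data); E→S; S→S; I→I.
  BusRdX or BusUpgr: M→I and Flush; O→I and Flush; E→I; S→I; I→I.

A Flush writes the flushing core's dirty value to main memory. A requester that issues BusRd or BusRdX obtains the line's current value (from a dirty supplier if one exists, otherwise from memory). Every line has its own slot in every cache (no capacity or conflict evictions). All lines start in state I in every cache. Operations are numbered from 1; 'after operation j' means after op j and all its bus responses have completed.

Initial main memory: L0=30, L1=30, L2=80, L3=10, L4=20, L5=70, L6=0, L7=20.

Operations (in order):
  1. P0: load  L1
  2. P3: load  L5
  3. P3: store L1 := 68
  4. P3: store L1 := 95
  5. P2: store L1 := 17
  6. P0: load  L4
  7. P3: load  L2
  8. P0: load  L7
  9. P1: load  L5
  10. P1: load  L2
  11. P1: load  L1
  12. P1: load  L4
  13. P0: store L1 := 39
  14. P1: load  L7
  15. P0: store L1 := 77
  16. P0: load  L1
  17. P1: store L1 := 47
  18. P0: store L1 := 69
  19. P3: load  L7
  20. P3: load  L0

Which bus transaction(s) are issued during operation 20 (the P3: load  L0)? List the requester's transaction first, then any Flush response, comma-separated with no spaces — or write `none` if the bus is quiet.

step 1: P0: load  L1  ⟶  EIII  (L1)  txn=BusRd  M[L1]=30
step 2: P3: load  L5  ⟶  IIIE  (L5)  txn=BusRd  M[L5]=70
step 3: P3: store L1 := 68  ⟶  IIIM  (L1)  txn=BusRdX  M[L1]=30
step 4: P3: store L1 := 95  ⟶  IIIM  (L1)  txn=∅  M[L1]=30
step 5: P2: store L1 := 17  ⟶  IIMI  (L1)  txn=BusRdX+Flush  M[L1]=95
step 6: P0: load  L4  ⟶  EIII  (L4)  txn=BusRd  M[L4]=20
step 7: P3: load  L2  ⟶  IIIE  (L2)  txn=BusRd  M[L2]=80
step 8: P0: load  L7  ⟶  EIII  (L7)  txn=BusRd  M[L7]=20
step 9: P1: load  L5  ⟶  ISIS  (L5)  txn=BusRd  M[L5]=70
step 10: P1: load  L2  ⟶  ISIS  (L2)  txn=BusRd  M[L2]=80
step 11: P1: load  L1  ⟶  ISOI  (L1)  txn=BusRd  M[L1]=95
step 12: P1: load  L4  ⟶  SSII  (L4)  txn=BusRd  M[L4]=20
step 13: P0: store L1 := 39  ⟶  MIII  (L1)  txn=BusRdX+Flush  M[L1]=17
step 14: P1: load  L7  ⟶  SSII  (L7)  txn=BusRd  M[L7]=20
step 15: P0: store L1 := 77  ⟶  MIII  (L1)  txn=∅  M[L1]=17
step 16: P0: load  L1  ⟶  MIII  (L1)  txn=∅  M[L1]=17
step 17: P1: store L1 := 47  ⟶  IMII  (L1)  txn=BusRdX+Flush  M[L1]=77
step 18: P0: store L1 := 69  ⟶  MIII  (L1)  txn=BusRdX+Flush  M[L1]=47
step 19: P3: load  L7  ⟶  SSIS  (L7)  txn=BusRd  M[L7]=20
step 20: P3: load  L0  ⟶  IIIE  (L0)  txn=BusRd  M[L0]=30

bus = BusRd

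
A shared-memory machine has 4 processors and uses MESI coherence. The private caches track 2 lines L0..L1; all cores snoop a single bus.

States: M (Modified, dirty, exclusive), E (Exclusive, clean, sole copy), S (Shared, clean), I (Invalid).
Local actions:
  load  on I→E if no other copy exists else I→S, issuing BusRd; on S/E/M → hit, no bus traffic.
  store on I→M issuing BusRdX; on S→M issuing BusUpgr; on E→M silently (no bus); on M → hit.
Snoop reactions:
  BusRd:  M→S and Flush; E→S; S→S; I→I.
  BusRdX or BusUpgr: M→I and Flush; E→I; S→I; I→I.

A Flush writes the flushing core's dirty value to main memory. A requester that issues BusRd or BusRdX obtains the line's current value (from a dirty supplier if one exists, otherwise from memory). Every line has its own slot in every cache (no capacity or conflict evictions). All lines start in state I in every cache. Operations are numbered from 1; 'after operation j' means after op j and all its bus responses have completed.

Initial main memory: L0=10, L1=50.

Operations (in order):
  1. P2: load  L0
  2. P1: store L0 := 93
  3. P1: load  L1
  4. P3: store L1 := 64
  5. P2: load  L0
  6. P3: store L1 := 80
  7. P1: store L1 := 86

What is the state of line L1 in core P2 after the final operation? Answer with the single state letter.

[1] P2: load  L0 | P0:I, P1:I, P2:E(10), P3:I | bus: BusRd
[2] P1: store L0 := 93 | P0:I, P1:M(93), P2:I, P3:I | bus: BusRdX
[3] P1: load  L1 | P0:I, P1:E(50), P2:I, P3:I | bus: BusRd
[4] P3: store L1 := 64 | P0:I, P1:I, P2:I, P3:M(64) | bus: BusRdX
[5] P2: load  L0 | P0:I, P1:S(93), P2:S(93), P3:I | bus: BusRd,Flush
[6] P3: store L1 := 80 | P0:I, P1:I, P2:I, P3:M(80) | bus: none
[7] P1: store L1 := 86 | P0:I, P1:M(86), P2:I, P3:I | bus: BusRdX,Flush

state = I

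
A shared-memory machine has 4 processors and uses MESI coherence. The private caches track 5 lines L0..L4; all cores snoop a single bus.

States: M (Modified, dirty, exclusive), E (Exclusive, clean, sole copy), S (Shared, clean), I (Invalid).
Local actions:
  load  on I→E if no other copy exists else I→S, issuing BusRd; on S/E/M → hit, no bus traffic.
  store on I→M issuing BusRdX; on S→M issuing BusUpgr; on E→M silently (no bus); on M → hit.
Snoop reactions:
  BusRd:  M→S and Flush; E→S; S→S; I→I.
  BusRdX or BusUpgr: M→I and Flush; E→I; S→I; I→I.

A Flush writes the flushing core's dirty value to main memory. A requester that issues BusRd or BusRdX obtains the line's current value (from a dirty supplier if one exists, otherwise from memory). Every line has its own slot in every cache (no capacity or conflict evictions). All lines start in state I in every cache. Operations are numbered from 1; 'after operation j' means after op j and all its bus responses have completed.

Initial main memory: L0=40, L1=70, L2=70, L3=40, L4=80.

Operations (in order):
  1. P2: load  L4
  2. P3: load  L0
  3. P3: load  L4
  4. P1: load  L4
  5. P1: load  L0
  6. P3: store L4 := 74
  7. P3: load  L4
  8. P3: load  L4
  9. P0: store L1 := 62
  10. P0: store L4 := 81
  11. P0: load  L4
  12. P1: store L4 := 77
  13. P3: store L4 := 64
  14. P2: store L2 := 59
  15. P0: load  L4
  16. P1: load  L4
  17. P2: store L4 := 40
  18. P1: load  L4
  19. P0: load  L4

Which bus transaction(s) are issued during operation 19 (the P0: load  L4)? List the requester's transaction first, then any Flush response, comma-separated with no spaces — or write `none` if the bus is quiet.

bus = BusRd

1. P2: load  L4  bus=[BusRd]  L4: P0=I P1=I P2=E P3=I  mem[L4]=80
2. P3: load  L0  bus=[BusRd]  L0: P0=I P1=I P2=I P3=E  mem[L0]=40
3. P3: load  L4  bus=[BusRd]  L4: P0=I P1=I P2=S P3=S  mem[L4]=80
4. P1: load  L4  bus=[BusRd]  L4: P0=I P1=S P2=S P3=S  mem[L4]=80
5. P1: load  L0  bus=[BusRd]  L0: P0=I P1=S P2=I P3=S  mem[L0]=40
6. P3: store L4 := 74  bus=[BusUpgr]  L4: P0=I P1=I P2=I P3=M  mem[L4]=80
7. P3: load  L4  bus=[-]  L4: P0=I P1=I P2=I P3=M  mem[L4]=80
8. P3: load  L4  bus=[-]  L4: P0=I P1=I P2=I P3=M  mem[L4]=80
9. P0: store L1 := 62  bus=[BusRdX]  L1: P0=M P1=I P2=I P3=I  mem[L1]=70
10. P0: store L4 := 81  bus=[BusRdX,Flush]  L4: P0=M P1=I P2=I P3=I  mem[L4]=74
11. P0: load  L4  bus=[-]  L4: P0=M P1=I P2=I P3=I  mem[L4]=74
12. P1: store L4 := 77  bus=[BusRdX,Flush]  L4: P0=I P1=M P2=I P3=I  mem[L4]=81
13. P3: store L4 := 64  bus=[BusRdX,Flush]  L4: P0=I P1=I P2=I P3=M  mem[L4]=77
14. P2: store L2 := 59  bus=[BusRdX]  L2: P0=I P1=I P2=M P3=I  mem[L2]=70
15. P0: load  L4  bus=[BusRd,Flush]  L4: P0=S P1=I P2=I P3=S  mem[L4]=64
16. P1: load  L4  bus=[BusRd]  L4: P0=S P1=S P2=I P3=S  mem[L4]=64
17. P2: store L4 := 40  bus=[BusRdX]  L4: P0=I P1=I P2=M P3=I  mem[L4]=64
18. P1: load  L4  bus=[BusRd,Flush]  L4: P0=I P1=S P2=S P3=I  mem[L4]=40
19. P0: load  L4  bus=[BusRd]  L4: P0=S P1=S P2=S P3=I  mem[L4]=40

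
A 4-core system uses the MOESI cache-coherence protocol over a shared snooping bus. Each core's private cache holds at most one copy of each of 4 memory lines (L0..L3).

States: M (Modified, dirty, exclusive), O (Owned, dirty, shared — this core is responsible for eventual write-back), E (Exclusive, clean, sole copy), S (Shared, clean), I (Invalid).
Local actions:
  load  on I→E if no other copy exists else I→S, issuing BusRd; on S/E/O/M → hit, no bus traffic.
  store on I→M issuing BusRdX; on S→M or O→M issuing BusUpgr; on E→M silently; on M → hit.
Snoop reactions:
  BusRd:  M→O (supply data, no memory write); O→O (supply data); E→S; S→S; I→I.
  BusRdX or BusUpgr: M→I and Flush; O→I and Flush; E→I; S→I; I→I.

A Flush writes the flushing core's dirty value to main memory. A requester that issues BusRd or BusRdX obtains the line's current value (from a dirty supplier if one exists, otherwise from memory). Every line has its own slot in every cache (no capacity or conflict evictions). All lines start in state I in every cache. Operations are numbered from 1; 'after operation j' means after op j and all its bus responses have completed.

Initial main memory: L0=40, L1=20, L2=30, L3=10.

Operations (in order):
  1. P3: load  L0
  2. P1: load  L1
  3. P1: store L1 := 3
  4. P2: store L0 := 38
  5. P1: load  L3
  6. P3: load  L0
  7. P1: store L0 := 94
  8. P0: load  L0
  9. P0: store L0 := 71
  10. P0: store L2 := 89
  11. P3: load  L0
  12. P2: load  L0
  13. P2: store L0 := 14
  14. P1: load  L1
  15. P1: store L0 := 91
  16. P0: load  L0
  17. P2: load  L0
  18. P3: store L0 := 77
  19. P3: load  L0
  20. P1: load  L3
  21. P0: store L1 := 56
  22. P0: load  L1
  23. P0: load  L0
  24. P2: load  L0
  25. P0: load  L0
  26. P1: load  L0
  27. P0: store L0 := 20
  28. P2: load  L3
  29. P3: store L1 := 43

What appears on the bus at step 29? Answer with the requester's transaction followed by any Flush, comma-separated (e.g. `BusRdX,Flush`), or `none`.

bus = BusRdX,Flush

step 1: P3: load  L0  ⟶  IIIE  (L0)  txn=BusRd  M[L0]=40
step 2: P1: load  L1  ⟶  IEII  (L1)  txn=BusRd  M[L1]=20
step 3: P1: store L1 := 3  ⟶  IMII  (L1)  txn=∅  M[L1]=20
step 4: P2: store L0 := 38  ⟶  IIMI  (L0)  txn=BusRdX  M[L0]=40
step 5: P1: load  L3  ⟶  IEII  (L3)  txn=BusRd  M[L3]=10
step 6: P3: load  L0  ⟶  IIOS  (L0)  txn=BusRd  M[L0]=40
step 7: P1: store L0 := 94  ⟶  IMII  (L0)  txn=BusRdX+Flush  M[L0]=38
step 8: P0: load  L0  ⟶  SOII  (L0)  txn=BusRd  M[L0]=38
step 9: P0: store L0 := 71  ⟶  MIII  (L0)  txn=BusUpgr+Flush  M[L0]=94
step 10: P0: store L2 := 89  ⟶  MIII  (L2)  txn=BusRdX  M[L2]=30
step 11: P3: load  L0  ⟶  OIIS  (L0)  txn=BusRd  M[L0]=94
step 12: P2: load  L0  ⟶  OISS  (L0)  txn=BusRd  M[L0]=94
step 13: P2: store L0 := 14  ⟶  IIMI  (L0)  txn=BusUpgr+Flush  M[L0]=71
step 14: P1: load  L1  ⟶  IMII  (L1)  txn=∅  M[L1]=20
step 15: P1: store L0 := 91  ⟶  IMII  (L0)  txn=BusRdX+Flush  M[L0]=14
step 16: P0: load  L0  ⟶  SOII  (L0)  txn=BusRd  M[L0]=14
step 17: P2: load  L0  ⟶  SOSI  (L0)  txn=BusRd  M[L0]=14
step 18: P3: store L0 := 77  ⟶  IIIM  (L0)  txn=BusRdX+Flush  M[L0]=91
step 19: P3: load  L0  ⟶  IIIM  (L0)  txn=∅  M[L0]=91
step 20: P1: load  L3  ⟶  IEII  (L3)  txn=∅  M[L3]=10
step 21: P0: store L1 := 56  ⟶  MIII  (L1)  txn=BusRdX+Flush  M[L1]=3
step 22: P0: load  L1  ⟶  MIII  (L1)  txn=∅  M[L1]=3
step 23: P0: load  L0  ⟶  SIIO  (L0)  txn=BusRd  M[L0]=91
step 24: P2: load  L0  ⟶  SISO  (L0)  txn=BusRd  M[L0]=91
step 25: P0: load  L0  ⟶  SISO  (L0)  txn=∅  M[L0]=91
step 26: P1: load  L0  ⟶  SSSO  (L0)  txn=BusRd  M[L0]=91
step 27: P0: store L0 := 20  ⟶  MIII  (L0)  txn=BusUpgr+Flush  M[L0]=77
step 28: P2: load  L3  ⟶  ISSI  (L3)  txn=BusRd  M[L3]=10
step 29: P3: store L1 := 43  ⟶  IIIM  (L1)  txn=BusRdX+Flush  M[L1]=56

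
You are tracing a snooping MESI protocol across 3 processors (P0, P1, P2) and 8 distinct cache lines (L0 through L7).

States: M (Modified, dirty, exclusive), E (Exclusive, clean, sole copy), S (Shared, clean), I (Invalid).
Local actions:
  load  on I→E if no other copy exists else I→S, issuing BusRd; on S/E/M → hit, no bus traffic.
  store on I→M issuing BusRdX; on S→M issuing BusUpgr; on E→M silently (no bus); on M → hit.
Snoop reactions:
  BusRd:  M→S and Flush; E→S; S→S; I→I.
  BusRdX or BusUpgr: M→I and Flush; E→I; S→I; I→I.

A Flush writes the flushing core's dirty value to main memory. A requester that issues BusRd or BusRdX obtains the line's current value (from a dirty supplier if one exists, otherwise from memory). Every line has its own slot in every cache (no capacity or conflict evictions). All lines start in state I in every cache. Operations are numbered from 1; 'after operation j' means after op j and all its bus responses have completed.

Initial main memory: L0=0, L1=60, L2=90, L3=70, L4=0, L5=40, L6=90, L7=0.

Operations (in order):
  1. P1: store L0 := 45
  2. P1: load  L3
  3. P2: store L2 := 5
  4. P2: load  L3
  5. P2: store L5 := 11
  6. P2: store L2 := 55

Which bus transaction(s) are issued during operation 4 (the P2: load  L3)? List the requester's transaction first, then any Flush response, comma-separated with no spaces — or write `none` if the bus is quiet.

1. P1: store L0 := 45  bus=[BusRdX]  L0: P0=I P1=M P2=I  mem[L0]=0
2. P1: load  L3  bus=[BusRd]  L3: P0=I P1=E P2=I  mem[L3]=70
3. P2: store L2 := 5  bus=[BusRdX]  L2: P0=I P1=I P2=M  mem[L2]=90
4. P2: load  L3  bus=[BusRd]  L3: P0=I P1=S P2=S  mem[L3]=70
5. P2: store L5 := 11  bus=[BusRdX]  L5: P0=I P1=I P2=M  mem[L5]=40
6. P2: store L2 := 55  bus=[-]  L2: P0=I P1=I P2=M  mem[L2]=90

bus = BusRd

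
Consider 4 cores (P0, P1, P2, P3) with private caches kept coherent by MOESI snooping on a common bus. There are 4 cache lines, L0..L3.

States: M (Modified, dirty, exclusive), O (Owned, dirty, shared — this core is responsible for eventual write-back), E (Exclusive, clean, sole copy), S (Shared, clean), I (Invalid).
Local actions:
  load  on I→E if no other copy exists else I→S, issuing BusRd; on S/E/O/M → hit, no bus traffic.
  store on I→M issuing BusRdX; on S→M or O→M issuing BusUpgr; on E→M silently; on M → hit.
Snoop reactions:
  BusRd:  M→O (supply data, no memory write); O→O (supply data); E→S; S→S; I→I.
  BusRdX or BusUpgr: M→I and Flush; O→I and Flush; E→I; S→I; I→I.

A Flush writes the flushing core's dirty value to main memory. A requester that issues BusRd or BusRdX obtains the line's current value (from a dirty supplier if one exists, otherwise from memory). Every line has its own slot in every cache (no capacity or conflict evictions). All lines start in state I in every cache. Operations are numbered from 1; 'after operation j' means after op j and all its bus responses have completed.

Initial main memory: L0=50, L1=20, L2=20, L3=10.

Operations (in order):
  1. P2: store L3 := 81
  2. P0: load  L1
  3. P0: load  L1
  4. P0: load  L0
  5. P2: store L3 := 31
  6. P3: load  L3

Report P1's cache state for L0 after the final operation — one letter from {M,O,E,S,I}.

  op1 P2: store L3 := 81 → I/I/M/I on L3; bus BusRdX; mem=10
  op2 P0: load  L1 → E/I/I/I on L1; bus BusRd; mem=20
  op3 P0: load  L1 → E/I/I/I on L1; bus (none); mem=20
  op4 P0: load  L0 → E/I/I/I on L0; bus BusRd; mem=50
  op5 P2: store L3 := 31 → I/I/M/I on L3; bus (none); mem=10
  op6 P3: load  L3 → I/I/O/S on L3; bus BusRd; mem=10

state = I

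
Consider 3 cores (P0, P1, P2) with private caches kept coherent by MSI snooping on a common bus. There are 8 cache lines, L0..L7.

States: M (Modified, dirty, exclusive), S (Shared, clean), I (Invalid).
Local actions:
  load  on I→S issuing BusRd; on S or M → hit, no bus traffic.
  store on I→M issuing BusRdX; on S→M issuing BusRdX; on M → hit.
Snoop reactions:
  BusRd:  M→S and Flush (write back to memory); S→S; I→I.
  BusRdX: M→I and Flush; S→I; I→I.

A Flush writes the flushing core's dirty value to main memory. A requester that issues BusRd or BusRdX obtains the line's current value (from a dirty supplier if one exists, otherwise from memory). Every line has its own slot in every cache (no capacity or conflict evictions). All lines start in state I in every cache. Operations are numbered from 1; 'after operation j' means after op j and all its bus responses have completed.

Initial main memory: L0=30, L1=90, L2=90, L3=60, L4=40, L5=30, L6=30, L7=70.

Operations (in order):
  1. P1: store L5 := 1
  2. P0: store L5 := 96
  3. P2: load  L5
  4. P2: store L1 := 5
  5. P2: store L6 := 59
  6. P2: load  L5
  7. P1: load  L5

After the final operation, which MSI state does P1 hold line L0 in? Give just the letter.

  op1 P1: store L5 := 1 → I/M/I on L5; bus BusRdX; mem=30
  op2 P0: store L5 := 96 → M/I/I on L5; bus BusRdX Flush; mem=1
  op3 P2: load  L5 → S/I/S on L5; bus BusRd Flush; mem=96
  op4 P2: store L1 := 5 → I/I/M on L1; bus BusRdX; mem=90
  op5 P2: store L6 := 59 → I/I/M on L6; bus BusRdX; mem=30
  op6 P2: load  L5 → S/I/S on L5; bus (none); mem=96
  op7 P1: load  L5 → S/S/S on L5; bus BusRd; mem=96

state = I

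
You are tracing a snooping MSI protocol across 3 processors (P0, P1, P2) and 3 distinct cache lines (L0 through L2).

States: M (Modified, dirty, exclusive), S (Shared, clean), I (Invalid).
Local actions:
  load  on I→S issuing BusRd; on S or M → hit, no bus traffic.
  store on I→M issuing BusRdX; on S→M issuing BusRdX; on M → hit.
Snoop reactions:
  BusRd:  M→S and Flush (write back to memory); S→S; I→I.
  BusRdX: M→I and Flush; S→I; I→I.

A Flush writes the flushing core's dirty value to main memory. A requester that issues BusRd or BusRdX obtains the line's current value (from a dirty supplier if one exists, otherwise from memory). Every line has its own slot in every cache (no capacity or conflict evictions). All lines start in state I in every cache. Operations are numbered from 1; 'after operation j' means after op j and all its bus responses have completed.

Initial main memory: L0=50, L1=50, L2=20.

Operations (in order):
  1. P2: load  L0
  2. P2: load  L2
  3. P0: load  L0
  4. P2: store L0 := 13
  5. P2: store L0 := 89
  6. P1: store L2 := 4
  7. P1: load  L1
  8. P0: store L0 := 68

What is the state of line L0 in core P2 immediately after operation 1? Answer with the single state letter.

state = S

  op1 P2: load  L0 → I/I/S on L0; bus BusRd; mem=50
  op2 P2: load  L2 → I/I/S on L2; bus BusRd; mem=20
  op3 P0: load  L0 → S/I/S on L0; bus BusRd; mem=50
  op4 P2: store L0 := 13 → I/I/M on L0; bus BusRdX; mem=50
  op5 P2: store L0 := 89 → I/I/M on L0; bus (none); mem=50
  op6 P1: store L2 := 4 → I/M/I on L2; bus BusRdX; mem=20
  op7 P1: load  L1 → I/S/I on L1; bus BusRd; mem=50
  op8 P0: store L0 := 68 → M/I/I on L0; bus BusRdX Flush; mem=89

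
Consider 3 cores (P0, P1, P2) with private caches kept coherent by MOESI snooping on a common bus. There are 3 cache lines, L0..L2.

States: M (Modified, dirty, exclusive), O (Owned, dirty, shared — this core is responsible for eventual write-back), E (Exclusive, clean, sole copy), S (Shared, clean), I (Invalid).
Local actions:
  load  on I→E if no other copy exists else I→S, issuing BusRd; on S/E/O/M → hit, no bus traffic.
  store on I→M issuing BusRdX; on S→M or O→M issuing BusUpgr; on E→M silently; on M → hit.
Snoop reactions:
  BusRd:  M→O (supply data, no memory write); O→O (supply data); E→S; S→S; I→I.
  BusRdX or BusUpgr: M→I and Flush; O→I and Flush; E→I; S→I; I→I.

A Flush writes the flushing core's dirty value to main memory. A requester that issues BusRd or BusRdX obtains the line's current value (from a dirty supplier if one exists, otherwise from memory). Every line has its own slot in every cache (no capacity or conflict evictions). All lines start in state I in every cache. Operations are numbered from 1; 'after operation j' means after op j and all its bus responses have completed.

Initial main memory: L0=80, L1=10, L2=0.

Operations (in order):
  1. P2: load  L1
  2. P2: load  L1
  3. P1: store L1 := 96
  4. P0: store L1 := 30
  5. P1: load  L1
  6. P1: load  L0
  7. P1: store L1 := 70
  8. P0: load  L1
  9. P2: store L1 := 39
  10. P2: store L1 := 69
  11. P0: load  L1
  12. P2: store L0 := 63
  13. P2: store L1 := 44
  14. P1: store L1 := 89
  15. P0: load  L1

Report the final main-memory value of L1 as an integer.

step 1: P2: load  L1  ⟶  IIE  (L1)  txn=BusRd  M[L1]=10
step 2: P2: load  L1  ⟶  IIE  (L1)  txn=∅  M[L1]=10
step 3: P1: store L1 := 96  ⟶  IMI  (L1)  txn=BusRdX  M[L1]=10
step 4: P0: store L1 := 30  ⟶  MII  (L1)  txn=BusRdX+Flush  M[L1]=96
step 5: P1: load  L1  ⟶  OSI  (L1)  txn=BusRd  M[L1]=96
step 6: P1: load  L0  ⟶  IEI  (L0)  txn=BusRd  M[L0]=80
step 7: P1: store L1 := 70  ⟶  IMI  (L1)  txn=BusUpgr+Flush  M[L1]=30
step 8: P0: load  L1  ⟶  SOI  (L1)  txn=BusRd  M[L1]=30
step 9: P2: store L1 := 39  ⟶  IIM  (L1)  txn=BusRdX+Flush  M[L1]=70
step 10: P2: store L1 := 69  ⟶  IIM  (L1)  txn=∅  M[L1]=70
step 11: P0: load  L1  ⟶  SIO  (L1)  txn=BusRd  M[L1]=70
step 12: P2: store L0 := 63  ⟶  IIM  (L0)  txn=BusRdX  M[L0]=80
step 13: P2: store L1 := 44  ⟶  IIM  (L1)  txn=BusUpgr  M[L1]=70
step 14: P1: store L1 := 89  ⟶  IMI  (L1)  txn=BusRdX+Flush  M[L1]=44
step 15: P0: load  L1  ⟶  SOI  (L1)  txn=BusRd  M[L1]=44

memory[L1] = 44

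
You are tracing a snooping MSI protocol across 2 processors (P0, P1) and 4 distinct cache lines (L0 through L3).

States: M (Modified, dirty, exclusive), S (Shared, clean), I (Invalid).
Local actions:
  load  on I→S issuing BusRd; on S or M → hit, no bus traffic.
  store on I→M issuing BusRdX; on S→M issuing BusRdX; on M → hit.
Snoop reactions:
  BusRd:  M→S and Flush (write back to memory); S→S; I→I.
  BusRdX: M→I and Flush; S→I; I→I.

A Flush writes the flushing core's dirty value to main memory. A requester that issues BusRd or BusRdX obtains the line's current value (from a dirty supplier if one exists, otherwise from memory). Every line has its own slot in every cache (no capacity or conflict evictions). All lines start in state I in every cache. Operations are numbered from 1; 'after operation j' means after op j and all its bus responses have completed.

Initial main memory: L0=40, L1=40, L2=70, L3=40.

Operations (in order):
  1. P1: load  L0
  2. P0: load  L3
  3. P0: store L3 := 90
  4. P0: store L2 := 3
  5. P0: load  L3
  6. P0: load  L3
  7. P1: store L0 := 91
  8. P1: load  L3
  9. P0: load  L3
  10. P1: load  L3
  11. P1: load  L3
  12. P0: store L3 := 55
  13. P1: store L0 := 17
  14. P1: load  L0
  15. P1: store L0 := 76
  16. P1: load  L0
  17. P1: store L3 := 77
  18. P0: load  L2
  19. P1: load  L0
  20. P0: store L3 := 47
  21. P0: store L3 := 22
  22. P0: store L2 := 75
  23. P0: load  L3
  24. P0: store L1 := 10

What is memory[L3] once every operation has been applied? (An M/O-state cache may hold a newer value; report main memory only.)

  op1 P1: load  L0 → I/S on L0; bus BusRd; mem=40
  op2 P0: load  L3 → S/I on L3; bus BusRd; mem=40
  op3 P0: store L3 := 90 → M/I on L3; bus BusRdX; mem=40
  op4 P0: store L2 := 3 → M/I on L2; bus BusRdX; mem=70
  op5 P0: load  L3 → M/I on L3; bus (none); mem=40
  op6 P0: load  L3 → M/I on L3; bus (none); mem=40
  op7 P1: store L0 := 91 → I/M on L0; bus BusRdX; mem=40
  op8 P1: load  L3 → S/S on L3; bus BusRd Flush; mem=90
  op9 P0: load  L3 → S/S on L3; bus (none); mem=90
  op10 P1: load  L3 → S/S on L3; bus (none); mem=90
  op11 P1: load  L3 → S/S on L3; bus (none); mem=90
  op12 P0: store L3 := 55 → M/I on L3; bus BusRdX; mem=90
  op13 P1: store L0 := 17 → I/M on L0; bus (none); mem=40
  op14 P1: load  L0 → I/M on L0; bus (none); mem=40
  op15 P1: store L0 := 76 → I/M on L0; bus (none); mem=40
  op16 P1: load  L0 → I/M on L0; bus (none); mem=40
  op17 P1: store L3 := 77 → I/M on L3; bus BusRdX Flush; mem=55
  op18 P0: load  L2 → M/I on L2; bus (none); mem=70
  op19 P1: load  L0 → I/M on L0; bus (none); mem=40
  op20 P0: store L3 := 47 → M/I on L3; bus BusRdX Flush; mem=77
  op21 P0: store L3 := 22 → M/I on L3; bus (none); mem=77
  op22 P0: store L2 := 75 → M/I on L2; bus (none); mem=70
  op23 P0: load  L3 → M/I on L3; bus (none); mem=77
  op24 P0: store L1 := 10 → M/I on L1; bus BusRdX; mem=40

memory[L3] = 77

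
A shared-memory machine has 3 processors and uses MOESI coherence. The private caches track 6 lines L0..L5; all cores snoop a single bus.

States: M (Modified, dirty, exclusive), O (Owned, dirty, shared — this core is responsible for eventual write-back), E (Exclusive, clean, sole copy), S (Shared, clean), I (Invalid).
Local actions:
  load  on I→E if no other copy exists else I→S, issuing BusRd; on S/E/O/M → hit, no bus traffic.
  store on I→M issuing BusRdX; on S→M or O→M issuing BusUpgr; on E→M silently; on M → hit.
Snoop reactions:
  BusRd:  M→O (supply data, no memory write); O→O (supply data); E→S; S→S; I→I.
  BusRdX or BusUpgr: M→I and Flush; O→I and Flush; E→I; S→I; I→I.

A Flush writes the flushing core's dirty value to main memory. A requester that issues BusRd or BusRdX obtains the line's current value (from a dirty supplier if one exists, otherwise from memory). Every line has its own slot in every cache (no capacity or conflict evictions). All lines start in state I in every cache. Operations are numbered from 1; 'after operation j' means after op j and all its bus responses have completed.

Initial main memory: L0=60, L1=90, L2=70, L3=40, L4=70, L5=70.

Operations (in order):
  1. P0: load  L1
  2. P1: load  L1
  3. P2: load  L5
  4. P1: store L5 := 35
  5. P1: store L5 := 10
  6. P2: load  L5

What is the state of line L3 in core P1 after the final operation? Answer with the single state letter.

  op1 P0: load  L1 → E/I/I on L1; bus BusRd; mem=90
  op2 P1: load  L1 → S/S/I on L1; bus BusRd; mem=90
  op3 P2: load  L5 → I/I/E on L5; bus BusRd; mem=70
  op4 P1: store L5 := 35 → I/M/I on L5; bus BusRdX; mem=70
  op5 P1: store L5 := 10 → I/M/I on L5; bus (none); mem=70
  op6 P2: load  L5 → I/O/S on L5; bus BusRd; mem=70

state = I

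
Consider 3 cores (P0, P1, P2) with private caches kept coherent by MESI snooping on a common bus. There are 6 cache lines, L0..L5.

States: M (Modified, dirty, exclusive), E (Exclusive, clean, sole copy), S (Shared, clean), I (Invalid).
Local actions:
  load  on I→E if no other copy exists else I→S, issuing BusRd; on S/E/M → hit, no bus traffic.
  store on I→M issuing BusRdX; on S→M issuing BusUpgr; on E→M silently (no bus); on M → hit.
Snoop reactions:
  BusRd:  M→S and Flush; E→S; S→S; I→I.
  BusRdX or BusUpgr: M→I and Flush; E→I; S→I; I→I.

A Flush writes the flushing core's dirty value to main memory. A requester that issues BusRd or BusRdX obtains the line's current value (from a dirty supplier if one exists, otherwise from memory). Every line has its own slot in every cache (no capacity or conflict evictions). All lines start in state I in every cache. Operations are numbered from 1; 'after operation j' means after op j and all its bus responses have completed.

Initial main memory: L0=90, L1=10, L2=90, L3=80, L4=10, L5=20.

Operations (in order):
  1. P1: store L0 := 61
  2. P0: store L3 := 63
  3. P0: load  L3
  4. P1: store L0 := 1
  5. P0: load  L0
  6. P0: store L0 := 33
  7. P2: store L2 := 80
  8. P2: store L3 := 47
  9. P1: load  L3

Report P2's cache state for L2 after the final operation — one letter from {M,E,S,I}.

state = M

step 1: P1: store L0 := 61  ⟶  IMI  (L0)  txn=BusRdX  M[L0]=90
step 2: P0: store L3 := 63  ⟶  MII  (L3)  txn=BusRdX  M[L3]=80
step 3: P0: load  L3  ⟶  MII  (L3)  txn=∅  M[L3]=80
step 4: P1: store L0 := 1  ⟶  IMI  (L0)  txn=∅  M[L0]=90
step 5: P0: load  L0  ⟶  SSI  (L0)  txn=BusRd+Flush  M[L0]=1
step 6: P0: store L0 := 33  ⟶  MII  (L0)  txn=BusUpgr  M[L0]=1
step 7: P2: store L2 := 80  ⟶  IIM  (L2)  txn=BusRdX  M[L2]=90
step 8: P2: store L3 := 47  ⟶  IIM  (L3)  txn=BusRdX+Flush  M[L3]=63
step 9: P1: load  L3  ⟶  ISS  (L3)  txn=BusRd+Flush  M[L3]=47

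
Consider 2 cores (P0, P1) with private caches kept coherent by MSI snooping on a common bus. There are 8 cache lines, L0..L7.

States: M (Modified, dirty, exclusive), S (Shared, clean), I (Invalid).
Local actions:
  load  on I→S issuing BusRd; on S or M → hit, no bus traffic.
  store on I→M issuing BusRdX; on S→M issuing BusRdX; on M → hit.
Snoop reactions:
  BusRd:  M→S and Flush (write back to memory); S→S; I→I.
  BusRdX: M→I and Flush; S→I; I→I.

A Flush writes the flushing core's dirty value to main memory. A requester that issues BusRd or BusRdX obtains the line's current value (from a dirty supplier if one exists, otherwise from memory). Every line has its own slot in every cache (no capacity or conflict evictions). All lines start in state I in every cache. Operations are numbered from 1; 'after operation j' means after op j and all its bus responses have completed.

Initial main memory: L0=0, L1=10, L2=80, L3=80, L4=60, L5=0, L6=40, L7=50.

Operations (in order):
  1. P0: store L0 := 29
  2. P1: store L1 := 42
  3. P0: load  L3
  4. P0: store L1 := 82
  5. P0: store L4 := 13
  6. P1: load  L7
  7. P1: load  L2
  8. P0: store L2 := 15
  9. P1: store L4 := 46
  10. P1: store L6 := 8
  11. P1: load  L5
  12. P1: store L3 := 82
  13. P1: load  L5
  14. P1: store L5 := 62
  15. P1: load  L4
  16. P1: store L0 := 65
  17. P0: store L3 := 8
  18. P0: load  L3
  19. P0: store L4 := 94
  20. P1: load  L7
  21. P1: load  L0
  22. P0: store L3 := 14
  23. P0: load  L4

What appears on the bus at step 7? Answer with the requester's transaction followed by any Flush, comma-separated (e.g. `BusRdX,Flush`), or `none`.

bus = BusRd

step 1: P0: store L0 := 29  ⟶  MI  (L0)  txn=BusRdX  M[L0]=0
step 2: P1: store L1 := 42  ⟶  IM  (L1)  txn=BusRdX  M[L1]=10
step 3: P0: load  L3  ⟶  SI  (L3)  txn=BusRd  M[L3]=80
step 4: P0: store L1 := 82  ⟶  MI  (L1)  txn=BusRdX+Flush  M[L1]=42
step 5: P0: store L4 := 13  ⟶  MI  (L4)  txn=BusRdX  M[L4]=60
step 6: P1: load  L7  ⟶  IS  (L7)  txn=BusRd  M[L7]=50
step 7: P1: load  L2  ⟶  IS  (L2)  txn=BusRd  M[L2]=80
step 8: P0: store L2 := 15  ⟶  MI  (L2)  txn=BusRdX  M[L2]=80
step 9: P1: store L4 := 46  ⟶  IM  (L4)  txn=BusRdX+Flush  M[L4]=13
step 10: P1: store L6 := 8  ⟶  IM  (L6)  txn=BusRdX  M[L6]=40
step 11: P1: load  L5  ⟶  IS  (L5)  txn=BusRd  M[L5]=0
step 12: P1: store L3 := 82  ⟶  IM  (L3)  txn=BusRdX  M[L3]=80
step 13: P1: load  L5  ⟶  IS  (L5)  txn=∅  M[L5]=0
step 14: P1: store L5 := 62  ⟶  IM  (L5)  txn=BusRdX  M[L5]=0
step 15: P1: load  L4  ⟶  IM  (L4)  txn=∅  M[L4]=13
step 16: P1: store L0 := 65  ⟶  IM  (L0)  txn=BusRdX+Flush  M[L0]=29
step 17: P0: store L3 := 8  ⟶  MI  (L3)  txn=BusRdX+Flush  M[L3]=82
step 18: P0: load  L3  ⟶  MI  (L3)  txn=∅  M[L3]=82
step 19: P0: store L4 := 94  ⟶  MI  (L4)  txn=BusRdX+Flush  M[L4]=46
step 20: P1: load  L7  ⟶  IS  (L7)  txn=∅  M[L7]=50
step 21: P1: load  L0  ⟶  IM  (L0)  txn=∅  M[L0]=29
step 22: P0: store L3 := 14  ⟶  MI  (L3)  txn=∅  M[L3]=82
step 23: P0: load  L4  ⟶  MI  (L4)  txn=∅  M[L4]=46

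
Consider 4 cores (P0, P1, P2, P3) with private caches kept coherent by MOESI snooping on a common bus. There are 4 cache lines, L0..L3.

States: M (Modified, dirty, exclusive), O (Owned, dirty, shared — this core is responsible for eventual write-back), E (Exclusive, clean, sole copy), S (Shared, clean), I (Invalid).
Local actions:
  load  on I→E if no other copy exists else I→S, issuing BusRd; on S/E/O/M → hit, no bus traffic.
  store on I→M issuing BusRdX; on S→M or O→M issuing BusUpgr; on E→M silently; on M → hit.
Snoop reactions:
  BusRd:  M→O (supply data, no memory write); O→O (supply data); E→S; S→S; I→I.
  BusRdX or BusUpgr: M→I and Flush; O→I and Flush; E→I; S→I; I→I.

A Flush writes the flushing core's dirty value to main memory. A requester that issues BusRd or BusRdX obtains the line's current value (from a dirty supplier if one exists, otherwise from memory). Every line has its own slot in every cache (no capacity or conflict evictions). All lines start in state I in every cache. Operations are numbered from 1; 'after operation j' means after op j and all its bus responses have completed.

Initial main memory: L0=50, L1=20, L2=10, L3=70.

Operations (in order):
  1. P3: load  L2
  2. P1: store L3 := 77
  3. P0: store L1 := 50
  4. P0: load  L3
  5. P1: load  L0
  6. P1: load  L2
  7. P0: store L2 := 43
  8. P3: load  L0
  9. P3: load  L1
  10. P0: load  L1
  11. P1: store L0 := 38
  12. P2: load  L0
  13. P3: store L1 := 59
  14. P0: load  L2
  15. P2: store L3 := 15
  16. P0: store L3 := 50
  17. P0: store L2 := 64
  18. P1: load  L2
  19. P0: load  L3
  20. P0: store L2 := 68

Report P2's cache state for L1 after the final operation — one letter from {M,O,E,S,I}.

state = I

[1] P3: load  L2 | P0:I, P1:I, P2:I, P3:E(10) | bus: BusRd
[2] P1: store L3 := 77 | P0:I, P1:M(77), P2:I, P3:I | bus: BusRdX
[3] P0: store L1 := 50 | P0:M(50), P1:I, P2:I, P3:I | bus: BusRdX
[4] P0: load  L3 | P0:S(77), P1:O(77), P2:I, P3:I | bus: BusRd
[5] P1: load  L0 | P0:I, P1:E(50), P2:I, P3:I | bus: BusRd
[6] P1: load  L2 | P0:I, P1:S(10), P2:I, P3:S(10) | bus: BusRd
[7] P0: store L2 := 43 | P0:M(43), P1:I, P2:I, P3:I | bus: BusRdX
[8] P3: load  L0 | P0:I, P1:S(50), P2:I, P3:S(50) | bus: BusRd
[9] P3: load  L1 | P0:O(50), P1:I, P2:I, P3:S(50) | bus: BusRd
[10] P0: load  L1 | P0:O(50), P1:I, P2:I, P3:S(50) | bus: none
[11] P1: store L0 := 38 | P0:I, P1:M(38), P2:I, P3:I | bus: BusUpgr
[12] P2: load  L0 | P0:I, P1:O(38), P2:S(38), P3:I | bus: BusRd
[13] P3: store L1 := 59 | P0:I, P1:I, P2:I, P3:M(59) | bus: BusUpgr,Flush
[14] P0: load  L2 | P0:M(43), P1:I, P2:I, P3:I | bus: none
[15] P2: store L3 := 15 | P0:I, P1:I, P2:M(15), P3:I | bus: BusRdX,Flush
[16] P0: store L3 := 50 | P0:M(50), P1:I, P2:I, P3:I | bus: BusRdX,Flush
[17] P0: store L2 := 64 | P0:M(64), P1:I, P2:I, P3:I | bus: none
[18] P1: load  L2 | P0:O(64), P1:S(64), P2:I, P3:I | bus: BusRd
[19] P0: load  L3 | P0:M(50), P1:I, P2:I, P3:I | bus: none
[20] P0: store L2 := 68 | P0:M(68), P1:I, P2:I, P3:I | bus: BusUpgr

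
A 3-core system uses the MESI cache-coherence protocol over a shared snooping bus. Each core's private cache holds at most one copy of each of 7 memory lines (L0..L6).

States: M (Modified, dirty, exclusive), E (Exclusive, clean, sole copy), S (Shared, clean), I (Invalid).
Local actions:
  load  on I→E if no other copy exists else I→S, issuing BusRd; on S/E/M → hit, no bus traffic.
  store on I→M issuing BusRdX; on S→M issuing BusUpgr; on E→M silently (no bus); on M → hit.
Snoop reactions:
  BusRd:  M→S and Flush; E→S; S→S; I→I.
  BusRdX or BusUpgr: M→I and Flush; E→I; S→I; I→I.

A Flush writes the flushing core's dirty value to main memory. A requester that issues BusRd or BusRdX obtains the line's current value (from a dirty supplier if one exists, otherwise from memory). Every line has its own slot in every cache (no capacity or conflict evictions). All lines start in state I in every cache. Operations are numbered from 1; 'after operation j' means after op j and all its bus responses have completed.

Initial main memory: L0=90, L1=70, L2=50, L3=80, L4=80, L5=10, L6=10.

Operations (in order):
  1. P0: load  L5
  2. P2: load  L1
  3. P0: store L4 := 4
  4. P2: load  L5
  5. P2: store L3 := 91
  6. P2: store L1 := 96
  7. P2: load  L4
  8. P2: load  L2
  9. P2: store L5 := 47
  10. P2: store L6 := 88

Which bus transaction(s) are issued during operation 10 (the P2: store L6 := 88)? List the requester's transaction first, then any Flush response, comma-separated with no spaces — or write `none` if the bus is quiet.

step 1: P0: load  L5  ⟶  EII  (L5)  txn=BusRd  M[L5]=10
step 2: P2: load  L1  ⟶  IIE  (L1)  txn=BusRd  M[L1]=70
step 3: P0: store L4 := 4  ⟶  MII  (L4)  txn=BusRdX  M[L4]=80
step 4: P2: load  L5  ⟶  SIS  (L5)  txn=BusRd  M[L5]=10
step 5: P2: store L3 := 91  ⟶  IIM  (L3)  txn=BusRdX  M[L3]=80
step 6: P2: store L1 := 96  ⟶  IIM  (L1)  txn=∅  M[L1]=70
step 7: P2: load  L4  ⟶  SIS  (L4)  txn=BusRd+Flush  M[L4]=4
step 8: P2: load  L2  ⟶  IIE  (L2)  txn=BusRd  M[L2]=50
step 9: P2: store L5 := 47  ⟶  IIM  (L5)  txn=BusUpgr  M[L5]=10
step 10: P2: store L6 := 88  ⟶  IIM  (L6)  txn=BusRdX  M[L6]=10

bus = BusRdX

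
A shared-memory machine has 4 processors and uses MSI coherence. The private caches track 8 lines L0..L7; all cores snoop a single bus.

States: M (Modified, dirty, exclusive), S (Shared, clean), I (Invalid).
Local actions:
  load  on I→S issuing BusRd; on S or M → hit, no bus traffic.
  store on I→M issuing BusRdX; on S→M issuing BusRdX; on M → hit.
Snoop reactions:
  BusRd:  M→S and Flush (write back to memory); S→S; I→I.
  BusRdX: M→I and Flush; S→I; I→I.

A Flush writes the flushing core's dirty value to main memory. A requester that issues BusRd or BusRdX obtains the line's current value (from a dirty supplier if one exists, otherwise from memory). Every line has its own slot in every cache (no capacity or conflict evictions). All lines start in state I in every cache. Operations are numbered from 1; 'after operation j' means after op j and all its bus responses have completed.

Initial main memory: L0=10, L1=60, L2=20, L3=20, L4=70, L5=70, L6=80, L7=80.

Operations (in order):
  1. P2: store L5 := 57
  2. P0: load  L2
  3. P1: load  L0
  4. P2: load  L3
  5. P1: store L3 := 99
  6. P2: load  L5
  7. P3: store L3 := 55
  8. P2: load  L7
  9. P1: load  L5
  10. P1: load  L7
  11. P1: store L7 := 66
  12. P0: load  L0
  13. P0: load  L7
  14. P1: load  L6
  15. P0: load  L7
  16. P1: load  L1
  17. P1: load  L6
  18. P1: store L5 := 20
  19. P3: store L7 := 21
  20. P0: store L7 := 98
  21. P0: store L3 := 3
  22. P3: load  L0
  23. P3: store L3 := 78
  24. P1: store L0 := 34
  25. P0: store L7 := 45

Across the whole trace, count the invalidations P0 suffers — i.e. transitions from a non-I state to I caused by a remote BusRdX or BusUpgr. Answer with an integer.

invalidations = 3

1. P2: store L5 := 57  bus=[BusRdX]  L5: P0=I P1=I P2=M P3=I  mem[L5]=70
2. P0: load  L2  bus=[BusRd]  L2: P0=S P1=I P2=I P3=I  mem[L2]=20
3. P1: load  L0  bus=[BusRd]  L0: P0=I P1=S P2=I P3=I  mem[L0]=10
4. P2: load  L3  bus=[BusRd]  L3: P0=I P1=I P2=S P3=I  mem[L3]=20
5. P1: store L3 := 99  bus=[BusRdX]  L3: P0=I P1=M P2=I P3=I  mem[L3]=20
6. P2: load  L5  bus=[-]  L5: P0=I P1=I P2=M P3=I  mem[L5]=70
7. P3: store L3 := 55  bus=[BusRdX,Flush]  L3: P0=I P1=I P2=I P3=M  mem[L3]=99
8. P2: load  L7  bus=[BusRd]  L7: P0=I P1=I P2=S P3=I  mem[L7]=80
9. P1: load  L5  bus=[BusRd,Flush]  L5: P0=I P1=S P2=S P3=I  mem[L5]=57
10. P1: load  L7  bus=[BusRd]  L7: P0=I P1=S P2=S P3=I  mem[L7]=80
11. P1: store L7 := 66  bus=[BusRdX]  L7: P0=I P1=M P2=I P3=I  mem[L7]=80
12. P0: load  L0  bus=[BusRd]  L0: P0=S P1=S P2=I P3=I  mem[L0]=10
13. P0: load  L7  bus=[BusRd,Flush]  L7: P0=S P1=S P2=I P3=I  mem[L7]=66
14. P1: load  L6  bus=[BusRd]  L6: P0=I P1=S P2=I P3=I  mem[L6]=80
15. P0: load  L7  bus=[-]  L7: P0=S P1=S P2=I P3=I  mem[L7]=66
16. P1: load  L1  bus=[BusRd]  L1: P0=I P1=S P2=I P3=I  mem[L1]=60
17. P1: load  L6  bus=[-]  L6: P0=I P1=S P2=I P3=I  mem[L6]=80
18. P1: store L5 := 20  bus=[BusRdX]  L5: P0=I P1=M P2=I P3=I  mem[L5]=57
19. P3: store L7 := 21  bus=[BusRdX]  L7: P0=I P1=I P2=I P3=M  mem[L7]=66
20. P0: store L7 := 98  bus=[BusRdX,Flush]  L7: P0=M P1=I P2=I P3=I  mem[L7]=21
21. P0: store L3 := 3  bus=[BusRdX,Flush]  L3: P0=M P1=I P2=I P3=I  mem[L3]=55
22. P3: load  L0  bus=[BusRd]  L0: P0=S P1=S P2=I P3=S  mem[L0]=10
23. P3: store L3 := 78  bus=[BusRdX,Flush]  L3: P0=I P1=I P2=I P3=M  mem[L3]=3
24. P1: store L0 := 34  bus=[BusRdX]  L0: P0=I P1=M P2=I P3=I  mem[L0]=10
25. P0: store L7 := 45  bus=[-]  L7: P0=M P1=I P2=I P3=I  mem[L7]=21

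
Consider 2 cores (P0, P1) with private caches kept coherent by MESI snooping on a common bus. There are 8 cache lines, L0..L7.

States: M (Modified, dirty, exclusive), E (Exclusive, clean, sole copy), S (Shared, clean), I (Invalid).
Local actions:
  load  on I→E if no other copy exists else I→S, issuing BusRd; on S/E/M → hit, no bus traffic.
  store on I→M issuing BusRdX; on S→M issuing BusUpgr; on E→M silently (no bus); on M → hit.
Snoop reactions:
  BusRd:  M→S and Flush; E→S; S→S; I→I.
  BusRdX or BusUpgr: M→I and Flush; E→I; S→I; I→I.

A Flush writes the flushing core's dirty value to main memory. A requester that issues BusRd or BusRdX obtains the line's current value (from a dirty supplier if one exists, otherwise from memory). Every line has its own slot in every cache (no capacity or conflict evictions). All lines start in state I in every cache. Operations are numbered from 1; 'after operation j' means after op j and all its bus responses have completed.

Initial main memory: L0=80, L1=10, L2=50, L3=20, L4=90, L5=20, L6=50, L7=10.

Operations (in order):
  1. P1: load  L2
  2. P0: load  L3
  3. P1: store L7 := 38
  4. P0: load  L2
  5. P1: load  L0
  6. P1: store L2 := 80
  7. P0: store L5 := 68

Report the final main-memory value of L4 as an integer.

memory[L4] = 90

1. P1: load  L2  bus=[BusRd]  L2: P0=I P1=E  mem[L2]=50
2. P0: load  L3  bus=[BusRd]  L3: P0=E P1=I  mem[L3]=20
3. P1: store L7 := 38  bus=[BusRdX]  L7: P0=I P1=M  mem[L7]=10
4. P0: load  L2  bus=[BusRd]  L2: P0=S P1=S  mem[L2]=50
5. P1: load  L0  bus=[BusRd]  L0: P0=I P1=E  mem[L0]=80
6. P1: store L2 := 80  bus=[BusUpgr]  L2: P0=I P1=M  mem[L2]=50
7. P0: store L5 := 68  bus=[BusRdX]  L5: P0=M P1=I  mem[L5]=20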